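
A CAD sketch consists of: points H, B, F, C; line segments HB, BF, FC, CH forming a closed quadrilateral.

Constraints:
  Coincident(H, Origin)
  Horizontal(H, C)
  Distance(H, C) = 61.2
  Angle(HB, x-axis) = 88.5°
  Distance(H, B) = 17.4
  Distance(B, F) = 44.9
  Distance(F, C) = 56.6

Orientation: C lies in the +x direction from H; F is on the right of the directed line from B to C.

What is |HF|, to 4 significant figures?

28.47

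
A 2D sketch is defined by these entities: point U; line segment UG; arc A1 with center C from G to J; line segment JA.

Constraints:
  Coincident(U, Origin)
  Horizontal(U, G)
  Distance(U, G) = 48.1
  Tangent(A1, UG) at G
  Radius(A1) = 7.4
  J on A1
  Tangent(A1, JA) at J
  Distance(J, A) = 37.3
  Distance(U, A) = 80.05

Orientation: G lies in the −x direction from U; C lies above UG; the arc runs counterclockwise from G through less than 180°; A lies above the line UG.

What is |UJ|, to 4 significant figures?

44.91

Checks: ∠(CG, GU) = 90.00° ✓; |CG| = 7.400 ✓; |CJ| = 7.400 ✓; ∠(CJ, JA) = 90.00° ✓; |JA| = 37.30 ✓; |UA| = 80.05 ✓.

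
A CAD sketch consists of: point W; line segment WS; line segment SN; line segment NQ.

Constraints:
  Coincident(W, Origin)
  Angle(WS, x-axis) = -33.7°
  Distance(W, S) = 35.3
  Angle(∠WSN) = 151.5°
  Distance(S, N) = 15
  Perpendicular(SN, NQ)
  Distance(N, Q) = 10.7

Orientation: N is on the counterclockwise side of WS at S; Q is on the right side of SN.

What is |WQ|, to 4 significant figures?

53.63

∠WSN = 151.5°, so SN runs at -33.7° + (180° − 151.5°) = -5.200° from the x-axis; with |SN| = 15.0, N = S + 15.0·(cos -5.200°, sin -5.200°) = (44.31, -20.95). SN is perpendicular to NQ; with |NQ| = 10.7 on the right of SN, Q = N + 10.7·(-0.09063, -0.9959) = (43.34, -31.60). Then |WQ| = |Q − W| = 53.63.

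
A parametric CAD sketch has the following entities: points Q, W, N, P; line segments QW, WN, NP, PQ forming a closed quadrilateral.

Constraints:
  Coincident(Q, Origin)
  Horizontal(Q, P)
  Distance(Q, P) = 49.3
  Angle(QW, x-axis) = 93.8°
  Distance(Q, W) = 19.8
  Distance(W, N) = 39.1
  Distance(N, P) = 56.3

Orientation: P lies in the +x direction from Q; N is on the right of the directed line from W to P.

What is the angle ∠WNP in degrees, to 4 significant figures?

66.63°

Checks: |WN| = 39.10 ✓; |NP| = 56.30 ✓.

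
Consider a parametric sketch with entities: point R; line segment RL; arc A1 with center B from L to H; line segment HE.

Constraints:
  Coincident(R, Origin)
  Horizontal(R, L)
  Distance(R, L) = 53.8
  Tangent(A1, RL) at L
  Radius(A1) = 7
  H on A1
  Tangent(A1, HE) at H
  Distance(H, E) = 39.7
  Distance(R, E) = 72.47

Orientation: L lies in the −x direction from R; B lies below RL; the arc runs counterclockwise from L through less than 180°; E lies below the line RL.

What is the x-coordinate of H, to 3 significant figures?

-60.7

Checks: R.y = 0.00, L.y = 0.00 ✓; |BH| = 7.000 ✓; ∠(BH, HE) = 90.00° ✓; |HE| = 39.70 ✓; |RE| = 72.47 ✓.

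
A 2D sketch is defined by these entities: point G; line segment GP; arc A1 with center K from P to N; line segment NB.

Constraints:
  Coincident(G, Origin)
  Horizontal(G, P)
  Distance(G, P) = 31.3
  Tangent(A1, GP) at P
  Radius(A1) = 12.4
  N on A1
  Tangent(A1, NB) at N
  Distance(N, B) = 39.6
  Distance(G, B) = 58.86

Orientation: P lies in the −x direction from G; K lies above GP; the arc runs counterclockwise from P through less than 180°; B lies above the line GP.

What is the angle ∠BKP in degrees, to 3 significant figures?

171°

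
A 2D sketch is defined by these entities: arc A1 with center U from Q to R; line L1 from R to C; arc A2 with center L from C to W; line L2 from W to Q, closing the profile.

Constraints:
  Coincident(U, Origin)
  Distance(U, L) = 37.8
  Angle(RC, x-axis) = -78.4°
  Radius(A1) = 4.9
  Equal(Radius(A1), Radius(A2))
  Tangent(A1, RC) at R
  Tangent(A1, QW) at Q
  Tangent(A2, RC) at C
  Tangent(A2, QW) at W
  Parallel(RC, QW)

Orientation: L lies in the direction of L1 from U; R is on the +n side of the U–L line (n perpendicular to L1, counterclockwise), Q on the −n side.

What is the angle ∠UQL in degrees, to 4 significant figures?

82.61°

The slot axis is L1's direction at -78.4°, so u = (cos -78.4°, sin -78.4°) = (0.2011, -0.9796) and n = (−sin -78.4°, cos -78.4°) = (0.9796, 0.2011). U is at the origin and L lies 37.8 along u from U, so L = 37.8·u = (7.601, -37.03). Tangency of A1 to both parallel lines with radius 4.9 puts R and Q at U ± 4.9·n: R = (4.800, 0.9853), Q = (-4.800, -0.9853). Then cos ∠UQL = QU·QL / (|QU||QL|), giving 82.61°.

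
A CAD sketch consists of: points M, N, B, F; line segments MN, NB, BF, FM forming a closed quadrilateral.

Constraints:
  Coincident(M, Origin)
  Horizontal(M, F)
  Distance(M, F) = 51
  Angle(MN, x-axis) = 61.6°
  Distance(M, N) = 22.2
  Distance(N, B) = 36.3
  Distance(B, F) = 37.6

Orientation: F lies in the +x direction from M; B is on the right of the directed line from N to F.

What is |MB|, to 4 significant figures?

23.52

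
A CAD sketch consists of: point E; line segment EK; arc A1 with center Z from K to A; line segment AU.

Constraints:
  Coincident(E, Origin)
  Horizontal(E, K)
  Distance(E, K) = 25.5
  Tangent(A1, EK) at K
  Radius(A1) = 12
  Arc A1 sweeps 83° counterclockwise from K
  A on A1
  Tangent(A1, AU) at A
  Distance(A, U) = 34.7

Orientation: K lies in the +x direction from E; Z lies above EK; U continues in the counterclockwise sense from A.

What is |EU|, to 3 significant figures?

61.3

E is at the origin; E and K share the same y with |EK| = 25.5 and K on the +x side, so K = (25.5, 0.00). Since A1 is tangent to EK there, ZK ⟂ EK, so Z = K + (0, 12) = (25.5, 12.0). On A1, K sits at bearing -90° from Z; an 83° counterclockwise sweep puts A at bearing -7°, so A = Z + 12.0·(cos -7°, sin -7°) = (37.4, 10.5). The tangent condition forces ZA to be normal to AU, so AU runs along (−sin -7°, cos -7°); with |AU| = 34.7, U = (41.6, 45.0). Then |EU| = |U − E| = 61.3.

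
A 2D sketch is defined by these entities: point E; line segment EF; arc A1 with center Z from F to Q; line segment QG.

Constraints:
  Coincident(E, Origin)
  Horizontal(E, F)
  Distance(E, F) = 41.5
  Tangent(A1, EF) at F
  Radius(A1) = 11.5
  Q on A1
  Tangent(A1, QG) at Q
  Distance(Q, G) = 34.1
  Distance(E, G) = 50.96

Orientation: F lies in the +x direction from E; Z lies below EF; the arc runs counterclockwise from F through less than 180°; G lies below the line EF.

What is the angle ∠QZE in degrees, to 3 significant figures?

8.37°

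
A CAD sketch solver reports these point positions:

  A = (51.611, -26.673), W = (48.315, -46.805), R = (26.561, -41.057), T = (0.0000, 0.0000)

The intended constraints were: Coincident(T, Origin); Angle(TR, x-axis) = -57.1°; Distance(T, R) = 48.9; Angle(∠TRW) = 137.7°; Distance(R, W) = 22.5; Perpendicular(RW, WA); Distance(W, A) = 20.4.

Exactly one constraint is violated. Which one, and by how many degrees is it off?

Perpendicular(RW, WA) — off by 5.50°.

T = (0.00, 0.00) ✓; TR at -57.10° ✓; |TR| = 48.90 ✓; ∠TRW = 137.7° ✓; |RW| = 22.50 ✓; ∠(RW, WA) = 95.50° ✗; |WA| = 20.40 ✓.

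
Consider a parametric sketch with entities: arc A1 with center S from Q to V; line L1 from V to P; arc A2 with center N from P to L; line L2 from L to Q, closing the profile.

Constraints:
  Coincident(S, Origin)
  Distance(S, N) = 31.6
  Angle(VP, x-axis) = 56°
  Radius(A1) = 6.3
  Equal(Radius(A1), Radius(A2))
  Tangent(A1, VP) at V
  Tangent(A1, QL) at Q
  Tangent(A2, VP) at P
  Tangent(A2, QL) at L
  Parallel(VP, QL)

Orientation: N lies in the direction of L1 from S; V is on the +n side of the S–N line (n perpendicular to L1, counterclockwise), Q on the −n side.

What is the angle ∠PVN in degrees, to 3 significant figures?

11.3°

Tangency of A1 to both parallel lines with radius 6.3 puts V and Q at S ± 6.3·n: V = (-5.22, 3.52), Q = (5.22, -3.52). Equal radii place P and L the same way about N: P = N + 6.3·n = (12.4, 29.7), L = N − 6.3·n = (22.9, 22.7). Then cos ∠PVN = VP·VN / (|VP||VN|), giving 11.3°.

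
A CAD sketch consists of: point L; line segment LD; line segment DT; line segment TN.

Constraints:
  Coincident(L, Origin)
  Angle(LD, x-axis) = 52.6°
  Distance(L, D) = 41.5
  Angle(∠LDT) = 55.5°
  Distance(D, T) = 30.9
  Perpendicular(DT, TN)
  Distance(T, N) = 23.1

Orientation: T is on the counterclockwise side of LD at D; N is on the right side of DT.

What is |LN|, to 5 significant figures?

57.776

∠LDT = 55.5°, so DT runs at 52.6° + (180° − 55.5°) = 177.10° from the x-axis; with |DT| = 30.9, T = D + 30.9·(cos 177.10°, sin 177.10°) = (-5.6543, 34.532). DT ⟂ TN; with |TN| = 23.1 on the right of DT, N = T + 23.1·(0.050593, 0.99872) = (-4.4856, 57.602). Then |LN| = |N − L| = 57.776.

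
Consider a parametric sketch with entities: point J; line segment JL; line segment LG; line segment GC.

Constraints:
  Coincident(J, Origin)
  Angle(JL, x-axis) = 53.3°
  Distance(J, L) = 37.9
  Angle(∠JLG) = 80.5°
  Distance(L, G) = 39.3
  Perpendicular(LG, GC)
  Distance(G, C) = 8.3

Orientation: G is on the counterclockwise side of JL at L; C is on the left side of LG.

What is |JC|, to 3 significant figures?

44.0

∠JLG = 80.5°, so LG runs at 53.3° + (180° − 80.5°) = 153° from the x-axis; with |LG| = 39.3, G = L + 39.3·(cos 153°, sin 153°) = (-12.3, 48.4). LG ⟂ GC; with |GC| = 8.3 on the left of LG, C = G + 8.3·(-0.457, -0.889) = (-16.1, 41.0). Then |JC| = |C − J| = 44.0.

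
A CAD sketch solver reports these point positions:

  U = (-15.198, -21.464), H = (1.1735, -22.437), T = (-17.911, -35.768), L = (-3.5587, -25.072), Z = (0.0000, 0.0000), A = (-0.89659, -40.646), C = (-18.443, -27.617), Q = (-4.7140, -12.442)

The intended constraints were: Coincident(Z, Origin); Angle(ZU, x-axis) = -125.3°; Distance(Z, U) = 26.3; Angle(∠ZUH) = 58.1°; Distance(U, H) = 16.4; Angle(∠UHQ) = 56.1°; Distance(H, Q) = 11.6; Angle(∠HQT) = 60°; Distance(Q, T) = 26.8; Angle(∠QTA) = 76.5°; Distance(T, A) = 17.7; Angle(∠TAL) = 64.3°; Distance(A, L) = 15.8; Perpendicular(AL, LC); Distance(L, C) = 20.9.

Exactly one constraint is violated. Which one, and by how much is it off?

Distance(L, C) = 20.9 — off by 5.80.

Z = (0.00, 0.00) ✓; ZU at -125.3° ✓; |ZU| = 26.30 ✓; ∠ZUH = 58.10° ✓; |UH| = 16.40 ✓; ∠UHQ = 56.10° ✓; |HQ| = 11.60 ✓; ∠HQT = 60.00° ✓; |QT| = 26.80 ✓; ∠QTA = 76.50° ✓; |TA| = 17.70 ✓; ∠TAL = 64.30° ✓; |AL| = 15.80 ✓; ∠(AL, LC) = 90.00° ✓; |LC| = 15.10 ✗.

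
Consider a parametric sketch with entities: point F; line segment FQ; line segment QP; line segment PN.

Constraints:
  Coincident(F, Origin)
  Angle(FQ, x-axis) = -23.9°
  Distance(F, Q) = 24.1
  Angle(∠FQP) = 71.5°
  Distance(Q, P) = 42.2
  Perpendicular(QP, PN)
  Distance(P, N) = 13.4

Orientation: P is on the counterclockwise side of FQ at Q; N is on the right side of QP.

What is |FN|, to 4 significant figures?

50.08

F is at the origin; FQ runs at -23.9° with length 24.1, so Q = 24.1·(cos -23.9°, sin -23.9°) = (22.03, -9.764). ∠FQP = 71.5°, so QP runs at -23.9° + (180° − 71.5°) = 84.60° from the x-axis; with |QP| = 42.2, P = Q + 42.2·(cos 84.60°, sin 84.60°) = (26.00, 32.25). QP is perpendicular to PN; with |PN| = 13.4 on the right of QP, N = P + 13.4·(0.9956, -0.09411) = (39.35, 30.99). Then |FN| = |N − F| = 50.08.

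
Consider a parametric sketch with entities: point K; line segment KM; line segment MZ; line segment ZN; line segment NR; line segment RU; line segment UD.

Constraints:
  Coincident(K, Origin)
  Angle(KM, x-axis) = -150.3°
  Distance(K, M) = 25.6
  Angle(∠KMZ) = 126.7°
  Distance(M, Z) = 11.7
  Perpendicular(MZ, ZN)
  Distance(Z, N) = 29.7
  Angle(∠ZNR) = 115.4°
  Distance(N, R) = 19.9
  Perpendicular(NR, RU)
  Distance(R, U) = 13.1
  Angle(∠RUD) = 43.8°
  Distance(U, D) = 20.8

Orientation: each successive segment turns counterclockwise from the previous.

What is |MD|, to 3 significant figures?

34.6

K is at the origin; KM runs at -150.3° with length 25.6, so M = (-22.2, -12.7). ∠KMZ = 126.7° gives MZ at -97.0° from the x-axis; with |MZ| = 11.7, Z = (-23.7, -24.3). The perpendicularity gives ZN at right angles to MZ, so ZN runs at -7.00°; with |ZN| = 29.7, N = (5.82, -27.9). ∠ZNR = 115.4° gives NR at 57.6° from the x-axis; with |NR| = 19.9, R = (16.5, -11.1). NR ⟂ RU, so RU runs at 148°; with |RU| = 13.1, U = (5.42, -4.09). ∠RUD = 43.8° gives UD at -76.2° from the x-axis; with |UD| = 20.8, D = (10.4, -24.3). Then |MD| = |D − M| = 34.6.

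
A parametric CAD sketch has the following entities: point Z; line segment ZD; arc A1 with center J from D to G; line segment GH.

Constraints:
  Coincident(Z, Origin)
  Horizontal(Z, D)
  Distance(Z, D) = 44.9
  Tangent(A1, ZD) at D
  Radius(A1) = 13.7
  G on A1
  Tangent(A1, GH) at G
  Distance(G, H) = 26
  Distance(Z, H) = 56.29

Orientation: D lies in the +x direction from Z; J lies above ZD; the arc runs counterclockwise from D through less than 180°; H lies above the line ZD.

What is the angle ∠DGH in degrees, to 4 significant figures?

113.7°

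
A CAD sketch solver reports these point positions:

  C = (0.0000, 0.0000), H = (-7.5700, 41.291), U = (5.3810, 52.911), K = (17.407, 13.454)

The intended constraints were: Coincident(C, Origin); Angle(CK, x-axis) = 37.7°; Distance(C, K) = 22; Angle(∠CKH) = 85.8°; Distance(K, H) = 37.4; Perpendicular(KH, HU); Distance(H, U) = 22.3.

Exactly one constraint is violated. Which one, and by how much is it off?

Distance(H, U) = 22.3 — off by 4.90.

C = (0.00, 0.00) ✓; CK at 37.70° ✓; |CK| = 22.00 ✓; ∠CKH = 85.80° ✓; |KH| = 37.40 ✓; ∠(KH, HU) = 90.00° ✓; |HU| = 17.40 ✗.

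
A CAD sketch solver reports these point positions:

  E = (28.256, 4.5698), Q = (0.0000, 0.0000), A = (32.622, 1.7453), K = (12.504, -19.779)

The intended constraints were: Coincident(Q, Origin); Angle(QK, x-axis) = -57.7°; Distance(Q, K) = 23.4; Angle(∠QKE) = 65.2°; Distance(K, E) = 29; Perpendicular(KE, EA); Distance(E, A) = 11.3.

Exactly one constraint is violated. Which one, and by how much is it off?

Distance(E, A) = 11.3 — off by 6.10.

Q = (0.00, 0.00) ✓; QK at -57.70° ✓; |QK| = 23.40 ✓; ∠QKE = 65.20° ✓; |KE| = 29.00 ✓; ∠(KE, EA) = 90.00° ✓; |EA| = 5.200 ✗.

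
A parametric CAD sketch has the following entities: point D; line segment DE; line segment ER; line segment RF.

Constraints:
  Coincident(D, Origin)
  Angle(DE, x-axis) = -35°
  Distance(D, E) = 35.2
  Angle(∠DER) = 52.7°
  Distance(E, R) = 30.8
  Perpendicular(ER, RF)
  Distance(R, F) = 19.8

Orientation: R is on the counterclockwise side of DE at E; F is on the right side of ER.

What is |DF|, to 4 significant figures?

48.73

D is at the origin; DE runs at -35.0° with length 35.2, so E = 35.2·(cos -35.0°, sin -35.0°) = (28.83, -20.19). ∠DER = 52.7°, so ER runs at -35.0° + (180° − 52.7°) = 92.30° from the x-axis; with |ER| = 30.8, R = E + 30.8·(cos 92.30°, sin 92.30°) = (27.60, 10.59). The perpendicularity gives RF at right angles to ER; with |RF| = 19.8 on the right of ER, F = R + 19.8·(0.9992, 0.04013) = (47.38, 11.38). Then |DF| = |F − D| = 48.73.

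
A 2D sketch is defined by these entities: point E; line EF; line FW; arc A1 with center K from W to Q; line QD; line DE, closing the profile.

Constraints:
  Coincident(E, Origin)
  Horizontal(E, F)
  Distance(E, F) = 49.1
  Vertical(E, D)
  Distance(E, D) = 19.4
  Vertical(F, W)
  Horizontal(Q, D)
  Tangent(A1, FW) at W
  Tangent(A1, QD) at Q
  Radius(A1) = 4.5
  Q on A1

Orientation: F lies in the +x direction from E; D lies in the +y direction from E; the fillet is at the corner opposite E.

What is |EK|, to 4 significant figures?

47.02

E is at the origin; EF is horizontal with |EF| = 49.1 and F on the +x side, so F = (49.10, 0.000). E and D share the same x with |ED| = 19.4 and D on the +y side, so D = (0.000, 19.40). The virtual corner opposite E is at (49.10, 19.40). Since A1 is tangent to FW there, KW ⟂ FW and tangency of A1 to QD means the radius KQ is perpendicular to QD, with radius 4.5, so the center K sits 4.5 in from both sides at K = (44.60, 14.90). Then |EK| = |K − E| = 47.02.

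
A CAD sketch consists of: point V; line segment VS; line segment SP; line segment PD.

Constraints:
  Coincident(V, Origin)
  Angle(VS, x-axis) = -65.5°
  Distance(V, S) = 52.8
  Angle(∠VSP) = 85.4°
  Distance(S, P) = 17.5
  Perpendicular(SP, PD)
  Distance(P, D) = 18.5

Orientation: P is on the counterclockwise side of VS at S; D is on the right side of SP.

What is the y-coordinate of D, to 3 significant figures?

-55.7

V is at the origin; VS runs at -65.5° with length 52.8, so S = 52.8·(cos -65.5°, sin -65.5°) = (21.9, -48.0). ∠VSP = 85.4°, so SP runs at -65.5° + (180° − 85.4°) = 29.1° from the x-axis; with |SP| = 17.5, P = S + 17.5·(cos 29.1°, sin 29.1°) = (37.2, -39.5). SP is perpendicular to PD; with |PD| = 18.5 on the right of SP, D = P + 18.5·(0.486, -0.874) = (46.2, -55.7). So D.y = -55.7.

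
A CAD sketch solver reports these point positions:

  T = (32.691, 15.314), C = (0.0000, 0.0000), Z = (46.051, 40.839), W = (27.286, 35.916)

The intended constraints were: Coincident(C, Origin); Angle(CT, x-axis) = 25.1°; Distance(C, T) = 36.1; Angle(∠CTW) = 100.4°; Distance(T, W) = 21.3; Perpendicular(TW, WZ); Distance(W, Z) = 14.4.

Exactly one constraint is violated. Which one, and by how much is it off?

Distance(W, Z) = 14.4 — off by 5.00.

C = (0.00, 0.00) ✓; CT at 25.10° ✓; |CT| = 36.10 ✓; ∠CTW = 100.4° ✓; |TW| = 21.30 ✓; ∠(TW, WZ) = 90.00° ✓; |WZ| = 19.40 ✗.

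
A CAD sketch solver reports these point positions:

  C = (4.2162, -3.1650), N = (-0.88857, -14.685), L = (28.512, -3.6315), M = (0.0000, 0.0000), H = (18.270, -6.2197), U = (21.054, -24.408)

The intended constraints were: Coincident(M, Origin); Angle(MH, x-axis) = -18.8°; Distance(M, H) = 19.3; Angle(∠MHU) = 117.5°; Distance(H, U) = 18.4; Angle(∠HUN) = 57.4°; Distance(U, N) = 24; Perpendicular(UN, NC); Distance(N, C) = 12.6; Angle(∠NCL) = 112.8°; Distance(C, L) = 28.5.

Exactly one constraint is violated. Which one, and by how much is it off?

Distance(C, L) = 28.5 — off by 4.20.

M = (0.00, 0.00) ✓; MH at -18.80° ✓; |MH| = 19.30 ✓; ∠MHU = 117.5° ✓; |HU| = 18.40 ✓; ∠HUN = 57.40° ✓; |UN| = 24.00 ✓; ∠(UN, NC) = 90.00° ✓; |NC| = 12.60 ✓; ∠NCL = 112.8° ✓; |CL| = 24.30 ✗.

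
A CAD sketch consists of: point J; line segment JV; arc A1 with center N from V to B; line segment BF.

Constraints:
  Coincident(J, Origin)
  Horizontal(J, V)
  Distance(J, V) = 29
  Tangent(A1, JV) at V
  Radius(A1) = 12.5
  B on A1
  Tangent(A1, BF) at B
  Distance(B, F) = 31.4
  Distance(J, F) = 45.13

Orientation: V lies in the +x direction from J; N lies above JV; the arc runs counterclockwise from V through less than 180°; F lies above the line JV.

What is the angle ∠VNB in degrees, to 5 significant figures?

137.78°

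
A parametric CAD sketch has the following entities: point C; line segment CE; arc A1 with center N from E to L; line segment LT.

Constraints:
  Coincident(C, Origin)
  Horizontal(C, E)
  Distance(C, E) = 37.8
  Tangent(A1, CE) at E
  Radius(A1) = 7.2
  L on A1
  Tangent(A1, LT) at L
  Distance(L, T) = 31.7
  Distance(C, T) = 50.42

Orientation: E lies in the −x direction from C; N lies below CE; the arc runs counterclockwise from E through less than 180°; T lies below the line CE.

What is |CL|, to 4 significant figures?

45.53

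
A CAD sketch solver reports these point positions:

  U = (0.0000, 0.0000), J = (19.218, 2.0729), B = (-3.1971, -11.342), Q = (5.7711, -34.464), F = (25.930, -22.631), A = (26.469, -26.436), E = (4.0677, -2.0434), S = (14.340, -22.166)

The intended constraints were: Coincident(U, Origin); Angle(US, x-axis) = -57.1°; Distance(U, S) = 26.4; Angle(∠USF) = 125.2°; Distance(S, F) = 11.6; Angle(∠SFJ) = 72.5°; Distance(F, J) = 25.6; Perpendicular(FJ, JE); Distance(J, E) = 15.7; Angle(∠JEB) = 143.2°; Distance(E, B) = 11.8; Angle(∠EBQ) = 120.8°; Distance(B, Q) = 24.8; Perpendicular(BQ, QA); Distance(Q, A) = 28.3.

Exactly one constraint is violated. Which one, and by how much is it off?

Distance(Q, A) = 28.3 — off by 6.10.

U = (0.00, 0.00) ✓; US at -57.10° ✓; |US| = 26.40 ✓; ∠USF = 125.2° ✓; |SF| = 11.60 ✓; ∠SFJ = 72.50° ✓; |FJ| = 25.60 ✓; ∠(FJ, JE) = 90.00° ✓; |JE| = 15.70 ✓; ∠JEB = 143.2° ✓; |EB| = 11.80 ✓; ∠EBQ = 120.8° ✓; |BQ| = 24.80 ✓; ∠(BQ, QA) = 90.00° ✓; |QA| = 22.20 ✗.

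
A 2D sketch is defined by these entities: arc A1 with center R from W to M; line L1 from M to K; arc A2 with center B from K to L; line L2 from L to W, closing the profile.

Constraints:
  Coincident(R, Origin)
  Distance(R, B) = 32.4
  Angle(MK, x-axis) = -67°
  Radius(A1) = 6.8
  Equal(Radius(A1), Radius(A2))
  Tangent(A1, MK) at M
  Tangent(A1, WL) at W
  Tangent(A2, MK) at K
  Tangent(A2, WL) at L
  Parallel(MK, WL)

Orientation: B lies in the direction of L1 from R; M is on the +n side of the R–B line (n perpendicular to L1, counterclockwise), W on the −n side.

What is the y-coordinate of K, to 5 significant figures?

-27.167

The slot axis is L1's direction at -67.0°, so u = (cos -67.0°, sin -67.0°) = (0.39073, -0.92050) and n = (−sin -67.0°, cos -67.0°) = (0.92050, 0.39073). R is at the origin and B lies 32.4 along u from R, so B = 32.4·u = (12.660, -29.824). Tangency of A1 to both parallel lines with radius 6.8 puts M and W at R ± 6.8·n: M = (6.2594, 2.6570), W = (-6.2594, -2.6570). Equal radii place K and L the same way about B: K = B + 6.8·n = (18.919, -27.167), L = B − 6.8·n = (6.4003, -32.481). So K.y = -27.167.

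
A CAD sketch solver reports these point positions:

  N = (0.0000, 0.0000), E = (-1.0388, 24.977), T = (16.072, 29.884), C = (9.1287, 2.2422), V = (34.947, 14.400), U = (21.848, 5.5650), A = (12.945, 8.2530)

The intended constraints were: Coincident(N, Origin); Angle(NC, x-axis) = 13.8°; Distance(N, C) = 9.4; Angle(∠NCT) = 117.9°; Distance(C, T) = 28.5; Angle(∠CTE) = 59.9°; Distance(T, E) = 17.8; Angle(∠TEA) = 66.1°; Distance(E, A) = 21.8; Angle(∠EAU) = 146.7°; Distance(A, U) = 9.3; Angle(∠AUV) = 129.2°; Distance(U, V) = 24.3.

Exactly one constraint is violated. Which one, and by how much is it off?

Distance(U, V) = 24.3 — off by 8.50.

N = (0.00, 0.00) ✓; NC at 13.80° ✓; |NC| = 9.400 ✓; ∠NCT = 117.9° ✓; |CT| = 28.50 ✓; ∠CTE = 59.90° ✓; |TE| = 17.80 ✓; ∠TEA = 66.10° ✓; |EA| = 21.80 ✓; ∠EAU = 146.7° ✓; |AU| = 9.300 ✓; ∠AUV = 129.2° ✓; |UV| = 15.80 ✗.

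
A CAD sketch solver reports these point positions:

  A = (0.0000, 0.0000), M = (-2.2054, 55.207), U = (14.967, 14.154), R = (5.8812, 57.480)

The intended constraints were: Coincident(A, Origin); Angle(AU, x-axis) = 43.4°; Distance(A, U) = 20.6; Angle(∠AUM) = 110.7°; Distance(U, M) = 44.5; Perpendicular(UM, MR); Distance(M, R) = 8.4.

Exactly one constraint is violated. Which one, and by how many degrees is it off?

Perpendicular(UM, MR) — off by 7.00°.

A = (0.00, 0.00) ✓; AU at 43.40° ✓; |AU| = 20.60 ✓; ∠AUM = 110.7° ✓; |UM| = 44.50 ✓; ∠(UM, MR) = 97.00° ✗; |MR| = 8.400 ✓.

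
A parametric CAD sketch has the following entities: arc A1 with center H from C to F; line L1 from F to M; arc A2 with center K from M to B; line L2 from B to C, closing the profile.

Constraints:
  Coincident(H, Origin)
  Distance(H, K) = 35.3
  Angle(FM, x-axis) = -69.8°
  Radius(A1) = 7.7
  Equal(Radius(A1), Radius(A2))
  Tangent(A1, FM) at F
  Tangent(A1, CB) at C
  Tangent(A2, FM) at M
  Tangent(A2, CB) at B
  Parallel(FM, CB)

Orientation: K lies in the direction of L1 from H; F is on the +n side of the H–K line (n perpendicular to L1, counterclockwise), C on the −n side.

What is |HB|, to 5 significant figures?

36.130

The slot axis is L1's direction at -69.8°, so u = (cos -69.8°, sin -69.8°) = (0.34530, -0.93849) and n = (−sin -69.8°, cos -69.8°) = (0.93849, 0.34530). H is at the origin and K lies 35.3 along u from H, so K = 35.3·u = (12.189, -33.129). Tangency of A1 to both parallel lines with radius 7.7 puts F and C at H ± 7.7·n: F = (7.2264, 2.6588), C = (-7.2264, -2.6588). Equal radii place M and B the same way about K: M = K + 7.7·n = (19.415, -30.470), B = K − 7.7·n = (4.9626, -35.788). Then |HB| = |B − H| = 36.130.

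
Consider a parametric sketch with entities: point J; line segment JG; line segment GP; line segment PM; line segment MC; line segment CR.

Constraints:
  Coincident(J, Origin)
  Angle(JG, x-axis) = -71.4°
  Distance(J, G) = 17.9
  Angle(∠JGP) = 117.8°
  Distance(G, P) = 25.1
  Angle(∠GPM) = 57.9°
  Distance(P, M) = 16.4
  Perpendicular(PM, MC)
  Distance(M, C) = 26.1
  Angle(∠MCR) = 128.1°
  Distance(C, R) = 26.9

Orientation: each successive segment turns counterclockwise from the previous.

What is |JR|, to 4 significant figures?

42.56

J is at the origin; JG runs at -71.4° with length 17.9, so G = (5.709, -16.97). ∠JGP = 117.8° gives GP at -9.200° from the x-axis; with |GP| = 25.1, P = (30.49, -20.98). ∠GPM = 57.9° gives PM at 112.9° from the x-axis; with |PM| = 16.4, M = (24.10, -5.871). PM ⟂ MC, so MC runs at -157.1°; with |MC| = 26.1, C = (0.06192, -16.03). ∠MCR = 128.1° gives CR at -105.2° from the x-axis; with |CR| = 26.9, R = (-6.991, -41.99). Then |JR| = |R − J| = 42.56.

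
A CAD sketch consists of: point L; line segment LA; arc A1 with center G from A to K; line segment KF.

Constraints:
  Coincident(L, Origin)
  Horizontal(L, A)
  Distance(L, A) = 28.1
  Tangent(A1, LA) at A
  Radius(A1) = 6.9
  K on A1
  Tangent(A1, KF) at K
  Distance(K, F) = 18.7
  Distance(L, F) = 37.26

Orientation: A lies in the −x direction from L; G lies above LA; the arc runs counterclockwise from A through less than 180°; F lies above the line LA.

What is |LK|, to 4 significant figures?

23.06

Checks: |GK| = 6.900 ✓; ∠(GK, KF) = 90.00° ✓; |KF| = 18.70 ✓; |LF| = 37.26 ✓.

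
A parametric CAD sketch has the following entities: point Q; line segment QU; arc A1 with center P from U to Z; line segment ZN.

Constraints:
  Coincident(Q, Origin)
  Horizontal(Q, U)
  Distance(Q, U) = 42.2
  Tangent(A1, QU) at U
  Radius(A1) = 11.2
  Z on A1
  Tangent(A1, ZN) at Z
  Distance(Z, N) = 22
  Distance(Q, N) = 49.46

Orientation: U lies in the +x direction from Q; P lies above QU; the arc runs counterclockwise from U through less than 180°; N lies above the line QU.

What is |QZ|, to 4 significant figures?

53.75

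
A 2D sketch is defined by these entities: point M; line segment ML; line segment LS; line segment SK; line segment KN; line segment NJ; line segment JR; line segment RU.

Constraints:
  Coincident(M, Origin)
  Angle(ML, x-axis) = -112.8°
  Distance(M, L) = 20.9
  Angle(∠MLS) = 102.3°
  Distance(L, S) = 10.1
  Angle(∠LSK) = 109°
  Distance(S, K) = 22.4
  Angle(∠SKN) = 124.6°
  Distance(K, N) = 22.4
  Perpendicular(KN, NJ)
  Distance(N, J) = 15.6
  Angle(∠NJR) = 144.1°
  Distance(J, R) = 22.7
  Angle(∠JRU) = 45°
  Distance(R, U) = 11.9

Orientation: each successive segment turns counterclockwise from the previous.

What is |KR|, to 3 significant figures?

35.2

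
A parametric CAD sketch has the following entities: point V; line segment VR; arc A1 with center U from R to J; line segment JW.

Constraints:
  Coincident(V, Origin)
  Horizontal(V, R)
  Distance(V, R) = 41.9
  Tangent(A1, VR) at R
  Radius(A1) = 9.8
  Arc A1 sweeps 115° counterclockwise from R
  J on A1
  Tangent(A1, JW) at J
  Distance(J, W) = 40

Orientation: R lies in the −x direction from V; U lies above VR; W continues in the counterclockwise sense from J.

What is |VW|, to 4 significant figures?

70.79

On A1, R sits at bearing -90° from U; a 115° counterclockwise sweep puts J at bearing 25°, so J = U + 9.8·(cos 25°, sin 25°) = (-33.02, 13.94). The tangent condition forces UJ to be normal to JW, so JW runs along (−sin 25°, cos 25°); with |JW| = 40.0, W = (-49.92, 50.19). Then |VW| = |W − V| = 70.79.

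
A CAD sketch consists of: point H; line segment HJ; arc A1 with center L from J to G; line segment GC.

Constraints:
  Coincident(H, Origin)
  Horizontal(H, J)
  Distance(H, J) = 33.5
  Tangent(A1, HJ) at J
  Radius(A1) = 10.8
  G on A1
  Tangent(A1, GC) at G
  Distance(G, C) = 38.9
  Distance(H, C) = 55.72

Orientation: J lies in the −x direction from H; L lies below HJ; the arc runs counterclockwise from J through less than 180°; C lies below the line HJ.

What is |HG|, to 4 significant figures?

45.85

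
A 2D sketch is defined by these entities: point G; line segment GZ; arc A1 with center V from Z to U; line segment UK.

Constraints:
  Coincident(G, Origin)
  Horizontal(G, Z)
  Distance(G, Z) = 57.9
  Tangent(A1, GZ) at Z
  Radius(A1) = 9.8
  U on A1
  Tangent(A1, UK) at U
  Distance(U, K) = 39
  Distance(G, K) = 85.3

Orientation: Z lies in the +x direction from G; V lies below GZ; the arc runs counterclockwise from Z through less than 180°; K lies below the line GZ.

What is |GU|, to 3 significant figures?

51.9

Checks: |VU| = 9.800 ✓; ∠(VU, UK) = 90.00° ✓; |UK| = 39.00 ✓; |GK| = 85.30 ✓.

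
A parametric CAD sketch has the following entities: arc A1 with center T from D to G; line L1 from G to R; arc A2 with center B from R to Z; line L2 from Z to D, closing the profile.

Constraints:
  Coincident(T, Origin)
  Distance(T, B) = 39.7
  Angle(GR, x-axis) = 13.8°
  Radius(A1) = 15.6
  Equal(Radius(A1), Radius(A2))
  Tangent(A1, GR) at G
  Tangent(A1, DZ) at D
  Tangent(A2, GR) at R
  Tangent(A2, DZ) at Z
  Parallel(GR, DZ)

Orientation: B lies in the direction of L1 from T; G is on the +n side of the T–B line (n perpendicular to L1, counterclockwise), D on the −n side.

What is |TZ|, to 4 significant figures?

42.66

The slot axis is L1's direction at 13.8°, so u = (cos 13.8°, sin 13.8°) = (0.9711, 0.2385) and n = (−sin 13.8°, cos 13.8°) = (-0.2385, 0.9711). T is at the origin and B lies 39.7 along u from T, so B = 39.7·u = (38.55, 9.470). Tangency of A1 to both parallel lines with radius 15.6 puts G and D at T ± 15.6·n: G = (-3.721, 15.15), D = (3.721, -15.15). Equal radii place R and Z the same way about B: R = B + 15.6·n = (34.83, 24.62), Z = B − 15.6·n = (42.28, -5.680). Then |TZ| = |Z − T| = 42.66.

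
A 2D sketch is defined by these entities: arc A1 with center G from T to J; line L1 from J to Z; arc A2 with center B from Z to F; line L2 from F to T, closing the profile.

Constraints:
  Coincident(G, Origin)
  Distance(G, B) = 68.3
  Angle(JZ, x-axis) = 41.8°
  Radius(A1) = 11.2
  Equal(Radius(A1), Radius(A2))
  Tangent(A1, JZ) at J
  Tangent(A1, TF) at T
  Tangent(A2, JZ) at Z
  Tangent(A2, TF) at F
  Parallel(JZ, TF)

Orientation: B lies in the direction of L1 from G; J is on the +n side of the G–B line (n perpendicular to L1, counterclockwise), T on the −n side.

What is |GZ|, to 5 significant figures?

69.212

Tangency of A1 to both parallel lines with radius 11.2 puts J and T at G ± 11.2·n: J = (-7.4652, 8.3493), T = (7.4652, -8.3493). Equal radii place Z and F the same way about B: Z = B + 11.2·n = (43.451, 53.873), F = B − 11.2·n = (58.381, 37.175). Then |GZ| = |Z − G| = 69.212.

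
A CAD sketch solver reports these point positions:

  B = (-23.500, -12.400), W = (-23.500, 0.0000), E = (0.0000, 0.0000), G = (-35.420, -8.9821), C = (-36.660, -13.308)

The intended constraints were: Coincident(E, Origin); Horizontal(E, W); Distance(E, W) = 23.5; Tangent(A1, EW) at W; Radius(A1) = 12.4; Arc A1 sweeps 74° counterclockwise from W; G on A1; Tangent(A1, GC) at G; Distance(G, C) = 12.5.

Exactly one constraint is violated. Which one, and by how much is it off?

Distance(G, C) = 12.5 — off by 8.00.

E = (0.00, 0.00) ✓; E.y = 0.00, W.y = 0.00 ✓; |EW| = 23.50 ✓; ∠(BW, WE) = 90.00° ✓; |BW| = 12.40 ✓; bearing(B→G) − bearing(B→W) = 74.00° ✓; |BG| = 12.40 ✓; ∠(BG, GC) = 90.00° ✓; |GC| = 4.500 ✗.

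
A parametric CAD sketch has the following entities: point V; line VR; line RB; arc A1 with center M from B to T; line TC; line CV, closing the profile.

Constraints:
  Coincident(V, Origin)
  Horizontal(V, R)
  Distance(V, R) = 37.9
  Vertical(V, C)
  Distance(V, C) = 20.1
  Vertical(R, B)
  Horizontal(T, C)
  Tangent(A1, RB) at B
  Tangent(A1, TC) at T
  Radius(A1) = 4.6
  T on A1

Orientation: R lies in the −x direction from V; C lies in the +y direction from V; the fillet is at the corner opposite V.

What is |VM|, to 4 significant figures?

36.73

V is at the origin; V and R share the same y with |VR| = 37.9 and R on the −x side, so R = (-37.90, 0.000). V and C share the same x with |VC| = 20.1 and C on the +y side, so C = (0.000, 20.10). The virtual corner opposite V is at (-37.90, 20.10). Tangency of A1 to RB means the radius MB is perpendicular to RB and the tangent condition forces MT to be normal to TC, with radius 4.6, so the center M sits 4.6 in from both sides at M = (-33.30, 15.50). Then |VM| = |M − V| = 36.73.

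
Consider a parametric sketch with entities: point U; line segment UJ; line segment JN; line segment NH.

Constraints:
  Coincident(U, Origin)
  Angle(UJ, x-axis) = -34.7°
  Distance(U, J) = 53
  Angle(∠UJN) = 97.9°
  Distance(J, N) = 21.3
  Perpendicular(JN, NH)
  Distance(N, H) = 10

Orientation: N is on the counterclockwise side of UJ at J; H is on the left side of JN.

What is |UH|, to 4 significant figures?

51.22

U is at the origin; UJ runs at -34.7° with length 53.0, so J = 53.0·(cos -34.7°, sin -34.7°) = (43.57, -30.17). ∠UJN = 97.9°, so JN runs at -34.7° + (180° − 97.9°) = 47.40° from the x-axis; with |JN| = 21.3, N = J + 21.3·(cos 47.40°, sin 47.40°) = (57.99, -14.49). JN is perpendicular to NH; with |NH| = 10.0 on the left of JN, H = N + 10.0·(-0.7361, 0.6769) = (50.63, -7.724). Then |UH| = |H − U| = 51.22.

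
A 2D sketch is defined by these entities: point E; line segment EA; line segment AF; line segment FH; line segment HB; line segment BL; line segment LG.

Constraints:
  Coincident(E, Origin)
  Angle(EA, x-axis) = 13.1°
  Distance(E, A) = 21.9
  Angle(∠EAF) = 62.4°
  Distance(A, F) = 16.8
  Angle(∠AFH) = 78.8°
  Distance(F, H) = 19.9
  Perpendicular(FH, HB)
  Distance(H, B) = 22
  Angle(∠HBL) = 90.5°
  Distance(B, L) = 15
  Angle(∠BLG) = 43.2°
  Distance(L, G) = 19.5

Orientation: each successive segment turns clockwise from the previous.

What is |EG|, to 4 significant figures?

6.050

E is at the origin; EA runs at 13.1° with length 21.9, so A = (21.33, 4.964). ∠EAF = 62.4° gives AF at -104.5° from the x-axis; with |AF| = 16.8, F = (17.12, -11.30). ∠AFH = 78.8° gives FH at 154.3° from the x-axis; with |FH| = 19.9, H = (-0.8077, -2.671). FH is perpendicular to HB, so HB runs at 64.30°; with |HB| = 22.0, B = (8.733, 17.15). ∠HBL = 90.5° gives BL at -25.20° from the x-axis; with |BL| = 15.0, L = (22.31, 10.77). ∠BLG = 43.2° gives LG at -162.0° from the x-axis; with |LG| = 19.5, G = (3.760, 4.740). Then |EG| = |G − E| = 6.050.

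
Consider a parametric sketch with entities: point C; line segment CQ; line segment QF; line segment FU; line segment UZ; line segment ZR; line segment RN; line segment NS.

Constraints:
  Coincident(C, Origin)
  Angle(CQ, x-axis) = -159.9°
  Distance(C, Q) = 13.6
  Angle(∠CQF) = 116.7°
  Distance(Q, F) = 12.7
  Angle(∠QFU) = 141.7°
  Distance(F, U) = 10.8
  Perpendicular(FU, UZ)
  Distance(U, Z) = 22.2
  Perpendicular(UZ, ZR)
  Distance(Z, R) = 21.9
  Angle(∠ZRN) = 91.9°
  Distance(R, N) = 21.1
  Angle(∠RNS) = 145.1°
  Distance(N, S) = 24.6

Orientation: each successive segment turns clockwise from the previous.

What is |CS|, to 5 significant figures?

41.660

C is at the origin; CQ runs at -159.9° with length 13.6, so Q = (-12.772, -4.6738). ∠CQF = 116.7° gives QF at 136.80° from the x-axis; with |QF| = 12.7, F = (-22.030, 4.0200). ∠QFU = 141.7° gives FU at 98.500° from the x-axis; with |FU| = 10.8, U = (-23.626, 14.701). FU is perpendicular to UZ, so UZ runs at 8.5000°; with |UZ| = 22.2, Z = (-1.6698, 17.983). UZ ⟂ ZR, so ZR runs at -81.500°; with |ZR| = 21.9, R = (1.5673, -3.6767). ∠ZRN = 91.9° gives RN at -169.60° from the x-axis; with |RN| = 21.1, N = (-19.186, -7.4857). ∠RNS = 145.1° gives NS at 155.50° from the x-axis; with |NS| = 24.6, S = (-41.571, 2.7158). Then |CS| = |S − C| = 41.660.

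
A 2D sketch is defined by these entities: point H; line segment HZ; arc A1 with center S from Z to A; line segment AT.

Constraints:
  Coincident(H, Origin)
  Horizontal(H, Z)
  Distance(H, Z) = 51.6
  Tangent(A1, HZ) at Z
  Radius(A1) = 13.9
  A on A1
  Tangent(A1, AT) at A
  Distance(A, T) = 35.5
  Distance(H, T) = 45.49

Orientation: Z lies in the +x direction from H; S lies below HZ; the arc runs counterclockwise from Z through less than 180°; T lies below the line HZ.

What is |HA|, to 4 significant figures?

39.95

Checks: ∠(SZ, ZH) = 90.00° ✓; |SZ| = 13.90 ✓; |SA| = 13.90 ✓; ∠(SA, AT) = 90.00° ✓; |AT| = 35.50 ✓; |HT| = 45.49 ✓.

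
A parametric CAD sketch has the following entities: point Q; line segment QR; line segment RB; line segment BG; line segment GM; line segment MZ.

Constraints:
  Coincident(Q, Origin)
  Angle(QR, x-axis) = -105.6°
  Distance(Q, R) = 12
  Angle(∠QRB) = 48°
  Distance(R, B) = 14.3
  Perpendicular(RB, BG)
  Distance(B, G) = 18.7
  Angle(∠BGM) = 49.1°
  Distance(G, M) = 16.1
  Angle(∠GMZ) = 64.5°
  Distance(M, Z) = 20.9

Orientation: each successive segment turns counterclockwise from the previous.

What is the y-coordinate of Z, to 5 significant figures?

-2.2818

∠BGM = 49.1° gives GM at -112.70° from the x-axis; with |GM| = 16.1, M = (-4.9461, -3.3027). ∠GMZ = 64.5° gives MZ at 2.8000° from the x-axis; with |MZ| = 20.9, Z = (15.929, -2.2818). So Z.y = -2.2818.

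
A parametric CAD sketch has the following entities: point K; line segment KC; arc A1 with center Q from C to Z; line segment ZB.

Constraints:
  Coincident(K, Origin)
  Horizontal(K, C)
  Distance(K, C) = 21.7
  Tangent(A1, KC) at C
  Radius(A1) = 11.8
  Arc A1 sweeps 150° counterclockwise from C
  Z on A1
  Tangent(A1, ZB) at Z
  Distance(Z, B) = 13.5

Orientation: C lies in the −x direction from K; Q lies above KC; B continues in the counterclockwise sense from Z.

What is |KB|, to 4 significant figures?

39.79

On A1, C sits at bearing -90° from Q; a 150° counterclockwise sweep puts Z at bearing 60°, so Z = Q + 11.8·(cos 60°, sin 60°) = (-15.80, 22.02). The tangent condition forces QZ to be normal to ZB, so ZB runs along (−sin 60°, cos 60°); with |ZB| = 13.5, B = (-27.49, 28.77). Then |KB| = |B − K| = 39.79.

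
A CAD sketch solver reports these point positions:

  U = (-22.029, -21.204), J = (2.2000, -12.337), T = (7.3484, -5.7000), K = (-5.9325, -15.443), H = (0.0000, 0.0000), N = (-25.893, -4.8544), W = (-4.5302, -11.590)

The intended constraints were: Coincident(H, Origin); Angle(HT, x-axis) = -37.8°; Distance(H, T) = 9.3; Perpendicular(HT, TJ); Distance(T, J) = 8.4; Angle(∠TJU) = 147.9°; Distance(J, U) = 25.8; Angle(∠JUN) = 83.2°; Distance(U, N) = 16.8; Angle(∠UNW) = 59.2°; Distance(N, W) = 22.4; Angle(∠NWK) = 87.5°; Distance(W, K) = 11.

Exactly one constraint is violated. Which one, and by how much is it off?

Distance(W, K) = 11 — off by 6.90.

H = (0.00, 0.00) ✓; HT at -37.80° ✓; |HT| = 9.300 ✓; ∠(HT, TJ) = 90.00° ✓; |TJ| = 8.400 ✓; ∠TJU = 147.9° ✓; |JU| = 25.80 ✓; ∠JUN = 83.20° ✓; |UN| = 16.80 ✓; ∠UNW = 59.20° ✓; |NW| = 22.40 ✓; ∠NWK = 87.50° ✓; |WK| = 4.100 ✗.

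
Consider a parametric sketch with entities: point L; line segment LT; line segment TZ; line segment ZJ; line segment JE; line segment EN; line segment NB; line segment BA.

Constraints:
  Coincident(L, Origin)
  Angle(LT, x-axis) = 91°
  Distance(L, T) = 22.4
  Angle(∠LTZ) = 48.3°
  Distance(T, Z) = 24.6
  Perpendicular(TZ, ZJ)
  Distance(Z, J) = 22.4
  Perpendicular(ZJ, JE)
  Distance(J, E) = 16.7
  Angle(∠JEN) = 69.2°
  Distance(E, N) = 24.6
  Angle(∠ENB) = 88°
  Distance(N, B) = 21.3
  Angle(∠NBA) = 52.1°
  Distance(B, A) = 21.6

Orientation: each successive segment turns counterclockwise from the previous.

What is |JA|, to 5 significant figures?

8.2914

∠ENB = 88.0° gives NB at -114.50° from the x-axis; with |NB| = 21.3, B = (-21.854, -7.8287). ∠NBA = 52.1° gives BA at 13.400° from the x-axis; with |BA| = 21.6, A = (-0.84237, -2.8229). Then |JA| = |A − J| = 8.2914.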